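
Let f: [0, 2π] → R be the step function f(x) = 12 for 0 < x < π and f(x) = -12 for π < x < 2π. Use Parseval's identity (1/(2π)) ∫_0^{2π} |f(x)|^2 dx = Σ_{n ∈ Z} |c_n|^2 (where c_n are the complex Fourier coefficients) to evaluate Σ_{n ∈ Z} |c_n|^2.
Σ |c_n|^2 = 144

Parseval equates the L^2 energy of f (normalised by 1/(2π)) with the ℓ^2 sum of its Fourier coefficients: (1/(2π)) ∫_0^{2π} |f|^2 = Σ |c_n|^2.
Compute the left side: (1/(2π)) [∫_0^π 12^2 dx + ∫_π^{2π} (-12)^2 dx] = (1/(2π)) · (144π + 144π) = (144 + 144)/2 = 144.
So Σ_{n ∈ Z} |c_n|^2 = 144.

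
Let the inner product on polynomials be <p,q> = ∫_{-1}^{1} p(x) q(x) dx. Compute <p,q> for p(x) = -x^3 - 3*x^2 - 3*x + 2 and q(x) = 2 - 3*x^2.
<p,q> = 18/5

Expand the product: p(x)·q(x) = 3*x^5 + 9*x^4 + 7*x^3 - 12*x^2 - 6*x + 4.
∫_{-1}^{1} of each monomial x^k gives [2/(k+1) if k even, 0 if k odd]. Integrating term-by-term (or equivalently evaluating the antiderivative F(x) = x^6/2 + 9*x^5/5 + 7*x^4/4 - 4*x^3 - 3*x^2 + 4*x at the endpoints):
  F(1) − F(−1) = 21/20 − (-51/20) = 18/5.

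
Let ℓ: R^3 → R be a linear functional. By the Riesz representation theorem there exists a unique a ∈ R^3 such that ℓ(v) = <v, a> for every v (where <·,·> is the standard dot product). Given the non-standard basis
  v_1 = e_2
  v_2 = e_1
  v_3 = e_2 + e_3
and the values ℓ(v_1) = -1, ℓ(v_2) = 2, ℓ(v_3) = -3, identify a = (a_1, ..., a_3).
a = (2, -1, -2)

Write a = (a_1, ..., a_3) in the standard basis. For each basis vector v_i, ℓ(v_i) = <v_i, a> is a linear equation in the a_j's. Collect the n equations into a matrix system V a = ℓ, where row i of V is v_i (expressed in the standard basis). Since V is invertible (lower-triangular with 1s on the diagonal, up to permutation), solve by back-substitution:
  V =
[[0, 1, 0],
 [1, 0, 0],
 [0, 1, 1]]
  V a = (-1, 2, -3)
Solving gives a = (2, -1, -2).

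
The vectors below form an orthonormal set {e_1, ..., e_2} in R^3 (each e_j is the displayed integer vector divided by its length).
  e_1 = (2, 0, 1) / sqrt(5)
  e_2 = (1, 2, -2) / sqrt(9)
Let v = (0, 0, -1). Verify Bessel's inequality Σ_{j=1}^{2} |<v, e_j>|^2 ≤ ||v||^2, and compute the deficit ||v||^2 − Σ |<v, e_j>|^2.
Σ |<v, e_j>|^2 = 29/45; ||v||^2 = 1; deficit = 16/45

Write each e_j = u_j / sqrt(<u_j, u_j>) where u_j is the displayed integer vector. Then <v, e_j> = <v, u_j> / sqrt(<u_j, u_j>), so |<v, e_j>|^2 = <v, u_j>^2 / <u_j, u_j>.
Coefficients: <v, e_1> = -1/sqrt(5), <v, e_2> = 2/sqrt(9).
Square and sum: Σ |<v, e_j>|^2 = 29/45.
Compute ||v||^2 = v·v = 1.
Deficit = 1 − 29/45 = 16/45 ≥ 0, confirming Bessel's inequality. (The deficit equals ||v − Σ <v,e_j> e_j||^2, the squared distance from v to span{e_j}.)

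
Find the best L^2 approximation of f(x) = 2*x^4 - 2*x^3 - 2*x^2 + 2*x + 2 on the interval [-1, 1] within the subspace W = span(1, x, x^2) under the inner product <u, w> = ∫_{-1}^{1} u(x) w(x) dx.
g(x) = -2*x^2/7 + 4*x/5 + 64/35

The best approximation g ∈ W is the orthogonal projection of f onto W. Writing g = a_0 + a_1 x + a_2 x^2, the coefficients solve the normal equations G · a = b where
  G_{ij} = <φ_i, φ_j> and b_i = <f, φ_i>, with φ_0 = 1, φ_1 = x, φ_2 = x^2.
G =
  [2, 0, 2/3]
  [0, 2/3, 0]
  [2/3, 0, 2/5],
b = (52/15, 8/15, 116/105).
Solving gives a_0 = 64/35, a_1 = 4/5, a_2 = -2/7, so
  g(x) = -2*x^2/7 + 4*x/5 + 64/35.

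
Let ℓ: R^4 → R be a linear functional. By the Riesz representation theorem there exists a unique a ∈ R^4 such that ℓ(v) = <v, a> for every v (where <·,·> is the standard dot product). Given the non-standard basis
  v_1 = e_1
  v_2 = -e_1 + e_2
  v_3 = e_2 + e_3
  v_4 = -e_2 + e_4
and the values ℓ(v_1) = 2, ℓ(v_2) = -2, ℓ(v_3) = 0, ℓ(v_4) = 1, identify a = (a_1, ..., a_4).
a = (2, 0, 0, 1)

Write a = (a_1, ..., a_4) in the standard basis. For each basis vector v_i, ℓ(v_i) = <v_i, a> is a linear equation in the a_j's. Collect the n equations into a matrix system V a = ℓ, where row i of V is v_i (expressed in the standard basis). Since V is invertible (lower-triangular with 1s on the diagonal, up to permutation), solve by back-substitution:
  V =
[[1, 0, 0, 0],
 [-1, 1, 0, 0],
 [0, 1, 1, 0],
 [0, -1, 0, 1]]
  V a = (2, -2, 0, 1)
Solving gives a = (2, 0, 0, 1).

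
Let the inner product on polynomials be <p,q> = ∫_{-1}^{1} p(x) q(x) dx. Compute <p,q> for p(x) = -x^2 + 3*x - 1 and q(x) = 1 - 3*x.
<p,q> = -26/3

Expand the product: p(x)·q(x) = 3*x^3 - 10*x^2 + 6*x - 1.
∫_{-1}^{1} of each monomial x^k gives [2/(k+1) if k even, 0 if k odd]. Integrating term-by-term (or equivalently evaluating the antiderivative F(x) = 3*x^4/4 - 10*x^3/3 + 3*x^2 - x at the endpoints):
  F(1) − F(−1) = -7/12 − (97/12) = -26/3.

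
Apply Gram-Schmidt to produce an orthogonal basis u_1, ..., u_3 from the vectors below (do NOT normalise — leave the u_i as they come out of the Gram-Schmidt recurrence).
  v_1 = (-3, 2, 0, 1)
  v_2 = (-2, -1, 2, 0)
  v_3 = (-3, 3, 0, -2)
Orthogonal basis:
  u_1 = (-3, 2, 0, 1)
  u_2 = (-8/7, -11/7, 2, -2/7)
  u_3 = (-7/22, 1, 2/11, -65/22)

Apply the Gram-Schmidt recurrence
  u_1 = v_1
  u_i = v_i − Σ_{j<i} ((v_i · u_j) / (u_j · u_j)) · u_j.

Step by step this gives:
  u_1 = (-3, 2, 0, 1)
  u_2 = (-8/7, -11/7, 2, -2/7)
  u_3 = (-7/22, 1, 2/11, -65/22)

Orthogonality check:
  u_2 · u_1 = 0 (should be 0)
  u_3 · u_1 = 0 (should be 0)
  u_3 · u_2 = 0 (should be 0)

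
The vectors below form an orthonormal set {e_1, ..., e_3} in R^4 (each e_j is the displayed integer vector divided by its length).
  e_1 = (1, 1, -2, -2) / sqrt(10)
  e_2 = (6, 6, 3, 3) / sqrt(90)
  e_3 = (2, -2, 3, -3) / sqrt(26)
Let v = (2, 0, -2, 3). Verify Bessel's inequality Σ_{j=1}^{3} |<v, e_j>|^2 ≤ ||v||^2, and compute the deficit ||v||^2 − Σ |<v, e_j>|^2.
Σ |<v, e_j>|^2 = 93/13; ||v||^2 = 17; deficit = 128/13

Write each e_j = u_j / sqrt(<u_j, u_j>) where u_j is the displayed integer vector. Then <v, e_j> = <v, u_j> / sqrt(<u_j, u_j>), so |<v, e_j>|^2 = <v, u_j>^2 / <u_j, u_j>.
Coefficients: <v, e_1> = 0/sqrt(10), <v, e_2> = 15/sqrt(90), <v, e_3> = -11/sqrt(26).
Square and sum: Σ |<v, e_j>|^2 = 93/13.
Compute ||v||^2 = v·v = 17.
Deficit = 17 − 93/13 = 128/13 ≥ 0, confirming Bessel's inequality. (The deficit equals ||v − Σ <v,e_j> e_j||^2, the squared distance from v to span{e_j}.)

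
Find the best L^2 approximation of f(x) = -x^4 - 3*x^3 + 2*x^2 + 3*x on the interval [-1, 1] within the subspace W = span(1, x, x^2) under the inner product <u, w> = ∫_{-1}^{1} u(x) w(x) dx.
g(x) = 8*x^2/7 + 6*x/5 + 3/35

The best approximation g ∈ W is the orthogonal projection of f onto W. Writing g = a_0 + a_1 x + a_2 x^2, the coefficients solve the normal equations G · a = b where
  G_{ij} = <φ_i, φ_j> and b_i = <f, φ_i>, with φ_0 = 1, φ_1 = x, φ_2 = x^2.
G =
  [2, 0, 2/3]
  [0, 2/3, 0]
  [2/3, 0, 2/5],
b = (14/15, 4/5, 18/35).
Solving gives a_0 = 3/35, a_1 = 6/5, a_2 = 8/7, so
  g(x) = 8*x^2/7 + 6*x/5 + 3/35.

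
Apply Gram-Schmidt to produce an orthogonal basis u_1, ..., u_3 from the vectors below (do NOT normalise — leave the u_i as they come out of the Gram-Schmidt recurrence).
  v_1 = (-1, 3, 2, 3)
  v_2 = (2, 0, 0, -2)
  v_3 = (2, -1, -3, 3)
Orthogonal basis:
  u_1 = (-1, 3, 2, 3)
  u_2 = (38/23, 24/23, 16/23, -22/23)
  u_3 = (83/30, -1/5, -37/15, 83/30)

Apply the Gram-Schmidt recurrence
  u_1 = v_1
  u_i = v_i − Σ_{j<i} ((v_i · u_j) / (u_j · u_j)) · u_j.

Step by step this gives:
  u_1 = (-1, 3, 2, 3)
  u_2 = (38/23, 24/23, 16/23, -22/23)
  u_3 = (83/30, -1/5, -37/15, 83/30)

Orthogonality check:
  u_2 · u_1 = 0 (should be 0)
  u_3 · u_1 = 0 (should be 0)
  u_3 · u_2 = 0 (should be 0)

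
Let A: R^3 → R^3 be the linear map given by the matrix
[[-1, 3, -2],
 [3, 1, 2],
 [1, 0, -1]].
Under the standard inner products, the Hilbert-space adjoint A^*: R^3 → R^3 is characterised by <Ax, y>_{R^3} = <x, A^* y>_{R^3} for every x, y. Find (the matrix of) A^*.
A^* = A^T =
[[-1, 3, 1],
 [3, 1, 0],
 [-2, 2, -1]]

For real matrices with standard dot products, the defining identity <Ax, y> = <x, A^* y> gives (Ax)^T y = x^T (A^*) y, i.e. x^T A^T y = x^T (A^*) y. Since this holds for all x, y, we must have A^* = A^T. Therefore
A^* =
[[-1, 3, 1],
 [3, 1, 0],
 [-2, 2, -1]].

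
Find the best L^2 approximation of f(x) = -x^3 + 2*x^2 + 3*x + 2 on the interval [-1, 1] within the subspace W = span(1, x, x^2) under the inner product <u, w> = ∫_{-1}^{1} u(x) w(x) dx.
g(x) = 2*x^2 + 12*x/5 + 2

The best approximation g ∈ W is the orthogonal projection of f onto W. Writing g = a_0 + a_1 x + a_2 x^2, the coefficients solve the normal equations G · a = b where
  G_{ij} = <φ_i, φ_j> and b_i = <f, φ_i>, with φ_0 = 1, φ_1 = x, φ_2 = x^2.
G =
  [2, 0, 2/3]
  [0, 2/3, 0]
  [2/3, 0, 2/5],
b = (16/3, 8/5, 32/15).
Solving gives a_0 = 2, a_1 = 12/5, a_2 = 2, so
  g(x) = 2*x^2 + 12*x/5 + 2.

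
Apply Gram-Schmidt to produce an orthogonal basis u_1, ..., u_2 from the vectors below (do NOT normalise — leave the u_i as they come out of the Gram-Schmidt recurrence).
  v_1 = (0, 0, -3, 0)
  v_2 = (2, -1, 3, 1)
Orthogonal basis:
  u_1 = (0, 0, -3, 0)
  u_2 = (2, -1, 0, 1)

Apply the Gram-Schmidt recurrence
  u_1 = v_1
  u_i = v_i − Σ_{j<i} ((v_i · u_j) / (u_j · u_j)) · u_j.

Step by step this gives:
  u_1 = (0, 0, -3, 0)
  u_2 = (2, -1, 0, 1)

Orthogonality check:
  u_2 · u_1 = 0 (should be 0)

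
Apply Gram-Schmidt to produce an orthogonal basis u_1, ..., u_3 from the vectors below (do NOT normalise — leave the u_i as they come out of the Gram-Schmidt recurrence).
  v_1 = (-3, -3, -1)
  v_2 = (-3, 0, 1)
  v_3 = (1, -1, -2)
Orthogonal basis:
  u_1 = (-3, -3, -1)
  u_2 = (-33/19, 24/19, 27/19)
  u_3 = (-3/14, 3/7, -9/14)

Apply the Gram-Schmidt recurrence
  u_1 = v_1
  u_i = v_i − Σ_{j<i} ((v_i · u_j) / (u_j · u_j)) · u_j.

Step by step this gives:
  u_1 = (-3, -3, -1)
  u_2 = (-33/19, 24/19, 27/19)
  u_3 = (-3/14, 3/7, -9/14)

Orthogonality check:
  u_2 · u_1 = 0 (should be 0)
  u_3 · u_1 = 0 (should be 0)
  u_3 · u_2 = 0 (should be 0)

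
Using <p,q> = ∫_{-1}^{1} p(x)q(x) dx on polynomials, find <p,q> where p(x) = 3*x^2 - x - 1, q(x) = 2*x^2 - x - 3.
<p,q> = 26/15

Expand the product: p(x)·q(x) = 6*x^4 - 5*x^3 - 10*x^2 + 4*x + 3.
∫_{-1}^{1} of each monomial x^k gives [2/(k+1) if k even, 0 if k odd]. Integrating term-by-term (or equivalently evaluating the antiderivative F(x) = 6*x^5/5 - 5*x^4/4 - 10*x^3/3 + 2*x^2 + 3*x at the endpoints):
  F(1) − F(−1) = 97/60 − (-7/60) = 26/15.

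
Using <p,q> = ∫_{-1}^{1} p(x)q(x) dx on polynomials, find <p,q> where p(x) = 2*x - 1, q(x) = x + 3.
<p,q> = -14/3

Expand the product: p(x)·q(x) = 2*x^2 + 5*x - 3.
∫_{-1}^{1} of each monomial x^k gives [2/(k+1) if k even, 0 if k odd]. Integrating term-by-term (or equivalently evaluating the antiderivative F(x) = 2*x^3/3 + 5*x^2/2 - 3*x at the endpoints):
  F(1) − F(−1) = 1/6 − (29/6) = -14/3.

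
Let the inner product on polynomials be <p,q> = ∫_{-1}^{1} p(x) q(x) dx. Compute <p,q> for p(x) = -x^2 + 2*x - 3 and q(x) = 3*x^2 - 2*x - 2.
<p,q> = 52/15

Expand the product: p(x)·q(x) = -3*x^4 + 8*x^3 - 11*x^2 + 2*x + 6.
∫_{-1}^{1} of each monomial x^k gives [2/(k+1) if k even, 0 if k odd]. Integrating term-by-term (or equivalently evaluating the antiderivative F(x) = -3*x^5/5 + 2*x^4 - 11*x^3/3 + x^2 + 6*x at the endpoints):
  F(1) − F(−1) = 71/15 − (19/15) = 52/15.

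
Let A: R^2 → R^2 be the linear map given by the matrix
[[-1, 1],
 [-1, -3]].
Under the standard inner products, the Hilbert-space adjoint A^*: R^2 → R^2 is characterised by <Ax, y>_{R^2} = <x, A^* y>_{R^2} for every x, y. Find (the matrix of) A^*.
A^* = A^T =
[[-1, -1],
 [1, -3]]

For real matrices with standard dot products, the defining identity <Ax, y> = <x, A^* y> gives (Ax)^T y = x^T (A^*) y, i.e. x^T A^T y = x^T (A^*) y. Since this holds for all x, y, we must have A^* = A^T. Therefore
A^* =
[[-1, -1],
 [1, -3]].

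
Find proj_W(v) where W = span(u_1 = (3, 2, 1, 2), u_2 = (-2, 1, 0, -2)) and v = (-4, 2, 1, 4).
proj_W(v) = (-13/98, 47/49, 25/98, -19/49)

Set up U = [u_1 | ... | u_2] ∈ R^(4×2). The projector onto W = col(U) is P = U (U^T U)^(-1) U^T.
Compute U^T U =
  [18, -8]
  [-8, 9],
and U^T v = (1, 2).
Solve U^T U · c = U^T v for the coefficients: c = (25/98, 22/49). The projection is proj_W(v) = U c.
Check: (v - proj_W(v)) · u_1 = 0  (should be 0).
Check: (v - proj_W(v)) · u_2 = 0  (should be 0).
Result: proj_W(v) = (-13/98, 47/49, 25/98, -19/49).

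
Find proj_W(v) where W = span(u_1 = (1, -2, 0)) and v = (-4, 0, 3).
proj_W(v) = (-4/5, 8/5, 0)

Set up U = [u_1 | ... | u_1] ∈ R^(3×1). The projector onto W = col(U) is P = U (U^T U)^(-1) U^T.
Compute U^T U =
  [5],
and U^T v = (-4).
Solve U^T U · c = U^T v for the coefficients: c = (-4/5). The projection is proj_W(v) = U c.
Check: (v - proj_W(v)) · u_1 = 0  (should be 0).
Result: proj_W(v) = (-4/5, 8/5, 0).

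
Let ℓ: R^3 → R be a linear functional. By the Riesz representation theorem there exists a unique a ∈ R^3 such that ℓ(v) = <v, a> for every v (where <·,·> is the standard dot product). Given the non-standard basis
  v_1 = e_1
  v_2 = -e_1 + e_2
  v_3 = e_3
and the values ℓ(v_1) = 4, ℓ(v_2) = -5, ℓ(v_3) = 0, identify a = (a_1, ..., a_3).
a = (4, -1, 0)

Write a = (a_1, ..., a_3) in the standard basis. For each basis vector v_i, ℓ(v_i) = <v_i, a> is a linear equation in the a_j's. Collect the n equations into a matrix system V a = ℓ, where row i of V is v_i (expressed in the standard basis). Since V is invertible (lower-triangular with 1s on the diagonal, up to permutation), solve by back-substitution:
  V =
[[1, 0, 0],
 [-1, 1, 0],
 [0, 0, 1]]
  V a = (4, -5, 0)
Solving gives a = (4, -1, 0).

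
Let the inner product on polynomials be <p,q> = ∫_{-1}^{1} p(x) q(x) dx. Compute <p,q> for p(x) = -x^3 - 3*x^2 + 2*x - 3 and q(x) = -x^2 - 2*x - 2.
<p,q> = 52/3

Expand the product: p(x)·q(x) = x^5 + 5*x^4 + 6*x^3 + 5*x^2 + 2*x + 6.
∫_{-1}^{1} of each monomial x^k gives [2/(k+1) if k even, 0 if k odd]. Integrating term-by-term (or equivalently evaluating the antiderivative F(x) = x^6/6 + x^5 + 3*x^4/2 + 5*x^3/3 + x^2 + 6*x at the endpoints):
  F(1) − F(−1) = 34/3 − (-6) = 52/3.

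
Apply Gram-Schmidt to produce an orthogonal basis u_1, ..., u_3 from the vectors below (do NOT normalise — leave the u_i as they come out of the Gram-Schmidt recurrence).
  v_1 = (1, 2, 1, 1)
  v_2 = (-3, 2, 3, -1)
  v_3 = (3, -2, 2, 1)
Orthogonal basis:
  u_1 = (1, 2, 1, 1)
  u_2 = (-24/7, 8/7, 18/7, -10/7)
  u_3 = (25/19, -40/19, 105/38, 5/38)

Apply the Gram-Schmidt recurrence
  u_1 = v_1
  u_i = v_i − Σ_{j<i} ((v_i · u_j) / (u_j · u_j)) · u_j.

Step by step this gives:
  u_1 = (1, 2, 1, 1)
  u_2 = (-24/7, 8/7, 18/7, -10/7)
  u_3 = (25/19, -40/19, 105/38, 5/38)

Orthogonality check:
  u_2 · u_1 = 0 (should be 0)
  u_3 · u_1 = 0 (should be 0)
  u_3 · u_2 = 0 (should be 0)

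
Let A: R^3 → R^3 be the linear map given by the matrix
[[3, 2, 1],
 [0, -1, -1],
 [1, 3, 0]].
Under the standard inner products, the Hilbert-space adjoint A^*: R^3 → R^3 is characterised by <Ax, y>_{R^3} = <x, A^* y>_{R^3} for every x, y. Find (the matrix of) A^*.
A^* = A^T =
[[3, 0, 1],
 [2, -1, 3],
 [1, -1, 0]]

For real matrices with standard dot products, the defining identity <Ax, y> = <x, A^* y> gives (Ax)^T y = x^T (A^*) y, i.e. x^T A^T y = x^T (A^*) y. Since this holds for all x, y, we must have A^* = A^T. Therefore
A^* =
[[3, 0, 1],
 [2, -1, 3],
 [1, -1, 0]].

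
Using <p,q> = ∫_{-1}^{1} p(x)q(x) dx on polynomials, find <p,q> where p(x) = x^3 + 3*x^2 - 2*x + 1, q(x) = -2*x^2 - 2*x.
<p,q> = -28/15

Expand the product: p(x)·q(x) = -2*x^5 - 8*x^4 - 2*x^3 + 2*x^2 - 2*x.
∫_{-1}^{1} of each monomial x^k gives [2/(k+1) if k even, 0 if k odd]. Integrating term-by-term (or equivalently evaluating the antiderivative F(x) = -x^6/3 - 8*x^5/5 - x^4/2 + 2*x^3/3 - x^2 at the endpoints):
  F(1) − F(−1) = -83/30 − (-9/10) = -28/15.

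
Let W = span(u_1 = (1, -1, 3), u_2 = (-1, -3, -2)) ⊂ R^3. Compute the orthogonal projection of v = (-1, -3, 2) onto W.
proj_W(v) = (19/69, -215/69, 106/69)

Set up U = [u_1 | ... | u_2] ∈ R^(3×2). The projector onto W = col(U) is P = U (U^T U)^(-1) U^T.
Compute U^T U =
  [11, -4]
  [-4, 14],
and U^T v = (8, 6).
Solve U^T U · c = U^T v for the coefficients: c = (68/69, 49/69). The projection is proj_W(v) = U c.
Check: (v - proj_W(v)) · u_1 = 0  (should be 0).
Check: (v - proj_W(v)) · u_2 = 0  (should be 0).
Result: proj_W(v) = (19/69, -215/69, 106/69).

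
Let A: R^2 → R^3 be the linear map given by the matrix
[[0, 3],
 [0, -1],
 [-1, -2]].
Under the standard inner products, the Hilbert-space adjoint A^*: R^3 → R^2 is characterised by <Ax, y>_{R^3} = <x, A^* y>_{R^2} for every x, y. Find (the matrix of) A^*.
A^* = A^T =
[[0, 0, -1],
 [3, -1, -2]]

For real matrices with standard dot products, the defining identity <Ax, y> = <x, A^* y> gives (Ax)^T y = x^T (A^*) y, i.e. x^T A^T y = x^T (A^*) y. Since this holds for all x, y, we must have A^* = A^T. Therefore
A^* =
[[0, 0, -1],
 [3, -1, -2]].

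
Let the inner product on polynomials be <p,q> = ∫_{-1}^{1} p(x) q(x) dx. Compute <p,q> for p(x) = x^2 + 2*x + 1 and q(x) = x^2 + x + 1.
<p,q> = 76/15

Expand the product: p(x)·q(x) = x^4 + 3*x^3 + 4*x^2 + 3*x + 1.
∫_{-1}^{1} of each monomial x^k gives [2/(k+1) if k even, 0 if k odd]. Integrating term-by-term (or equivalently evaluating the antiderivative F(x) = x^5/5 + 3*x^4/4 + 4*x^3/3 + 3*x^2/2 + x at the endpoints):
  F(1) − F(−1) = 287/60 − (-17/60) = 76/15.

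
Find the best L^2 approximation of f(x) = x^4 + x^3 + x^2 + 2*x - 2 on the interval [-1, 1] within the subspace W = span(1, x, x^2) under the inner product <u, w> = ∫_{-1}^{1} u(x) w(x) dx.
g(x) = 13*x^2/7 + 13*x/5 - 73/35

The best approximation g ∈ W is the orthogonal projection of f onto W. Writing g = a_0 + a_1 x + a_2 x^2, the coefficients solve the normal equations G · a = b where
  G_{ij} = <φ_i, φ_j> and b_i = <f, φ_i>, with φ_0 = 1, φ_1 = x, φ_2 = x^2.
G =
  [2, 0, 2/3]
  [0, 2/3, 0]
  [2/3, 0, 2/5],
b = (-44/15, 26/15, -68/105).
Solving gives a_0 = -73/35, a_1 = 13/5, a_2 = 13/7, so
  g(x) = 13*x^2/7 + 13*x/5 - 73/35.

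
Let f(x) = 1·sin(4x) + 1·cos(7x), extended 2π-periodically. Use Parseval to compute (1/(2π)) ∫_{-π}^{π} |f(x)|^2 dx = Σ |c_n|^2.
Σ |c_n|^2 = 1

Expand |f|^2 and use orthogonality of {sin(nx), cos(mx)} on [-π, π]:
  ∫_{-π}^{π} sin(nx)^2 dx = π, ∫ cos(mx)^2 dx = π, and cross terms integrate to 0.
So ∫_{-π}^{π} f(x)^2 dx = 1^2 · π + 1^2 · π = (1 + 1)π.
Divide by 2π: (1 + 1)/2 = 1.
By Parseval, this equals Σ |c_n|^2.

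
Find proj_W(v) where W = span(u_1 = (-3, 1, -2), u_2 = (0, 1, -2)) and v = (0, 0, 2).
proj_W(v) = (0, -4/5, 8/5)

Set up U = [u_1 | ... | u_2] ∈ R^(3×2). The projector onto W = col(U) is P = U (U^T U)^(-1) U^T.
Compute U^T U =
  [14, 5]
  [5, 5],
and U^T v = (-4, -4).
Solve U^T U · c = U^T v for the coefficients: c = (0, -4/5). The projection is proj_W(v) = U c.
Check: (v - proj_W(v)) · u_1 = 0  (should be 0).
Check: (v - proj_W(v)) · u_2 = 0  (should be 0).
Result: proj_W(v) = (0, -4/5, 8/5).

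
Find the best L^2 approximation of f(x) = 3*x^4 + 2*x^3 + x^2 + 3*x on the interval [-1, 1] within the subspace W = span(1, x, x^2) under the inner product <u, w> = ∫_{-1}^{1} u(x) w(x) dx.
g(x) = 25*x^2/7 + 21*x/5 - 9/35

The best approximation g ∈ W is the orthogonal projection of f onto W. Writing g = a_0 + a_1 x + a_2 x^2, the coefficients solve the normal equations G · a = b where
  G_{ij} = <φ_i, φ_j> and b_i = <f, φ_i>, with φ_0 = 1, φ_1 = x, φ_2 = x^2.
G =
  [2, 0, 2/3]
  [0, 2/3, 0]
  [2/3, 0, 2/5],
b = (28/15, 14/5, 44/35).
Solving gives a_0 = -9/35, a_1 = 21/5, a_2 = 25/7, so
  g(x) = 25*x^2/7 + 21*x/5 - 9/35.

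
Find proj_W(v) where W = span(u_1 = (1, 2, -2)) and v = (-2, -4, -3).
proj_W(v) = (-4/9, -8/9, 8/9)

Set up U = [u_1 | ... | u_1] ∈ R^(3×1). The projector onto W = col(U) is P = U (U^T U)^(-1) U^T.
Compute U^T U =
  [9],
and U^T v = (-4).
Solve U^T U · c = U^T v for the coefficients: c = (-4/9). The projection is proj_W(v) = U c.
Check: (v - proj_W(v)) · u_1 = 0  (should be 0).
Result: proj_W(v) = (-4/9, -8/9, 8/9).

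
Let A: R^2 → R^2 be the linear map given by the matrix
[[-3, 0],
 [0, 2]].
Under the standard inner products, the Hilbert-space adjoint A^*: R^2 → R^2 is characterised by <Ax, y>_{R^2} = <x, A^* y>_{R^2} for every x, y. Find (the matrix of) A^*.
A^* = A^T =
[[-3, 0],
 [0, 2]]

For real matrices with standard dot products, the defining identity <Ax, y> = <x, A^* y> gives (Ax)^T y = x^T (A^*) y, i.e. x^T A^T y = x^T (A^*) y. Since this holds for all x, y, we must have A^* = A^T. Therefore
A^* =
[[-3, 0],
 [0, 2]].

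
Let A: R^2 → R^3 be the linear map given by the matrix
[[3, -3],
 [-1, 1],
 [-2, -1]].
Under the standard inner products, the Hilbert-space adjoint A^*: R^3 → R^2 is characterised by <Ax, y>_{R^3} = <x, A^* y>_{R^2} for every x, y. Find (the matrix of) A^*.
A^* = A^T =
[[3, -1, -2],
 [-3, 1, -1]]

For real matrices with standard dot products, the defining identity <Ax, y> = <x, A^* y> gives (Ax)^T y = x^T (A^*) y, i.e. x^T A^T y = x^T (A^*) y. Since this holds for all x, y, we must have A^* = A^T. Therefore
A^* =
[[3, -1, -2],
 [-3, 1, -1]].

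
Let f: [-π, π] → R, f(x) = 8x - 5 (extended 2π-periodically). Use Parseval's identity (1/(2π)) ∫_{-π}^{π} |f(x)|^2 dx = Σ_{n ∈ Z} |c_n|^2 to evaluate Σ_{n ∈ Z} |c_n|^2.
Σ |c_n|^2 = 64π^2/3 + 25

Expand and integrate term by term over [-π, π]:
  ∫ (8x)^2 dx = 64·(2π^3/3); ∫ 2·8·(-5)·x dx = 0 (odd integrand); ∫ (-5)^2 dx = 25·2π.
So (1/(2π)) ∫_{-π}^{π} (8x - 5)^2 dx = 64π^2/3 + 25 = 64π^2/3 + 25.
Parseval ⇒ Σ |c_n|^2 = 64π^2/3 + 25.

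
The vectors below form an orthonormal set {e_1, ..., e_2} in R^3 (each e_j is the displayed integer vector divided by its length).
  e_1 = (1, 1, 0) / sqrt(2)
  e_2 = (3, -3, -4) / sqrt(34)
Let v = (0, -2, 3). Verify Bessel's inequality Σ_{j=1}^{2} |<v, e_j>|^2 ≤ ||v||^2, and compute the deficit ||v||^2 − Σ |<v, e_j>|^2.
Σ |<v, e_j>|^2 = 52/17; ||v||^2 = 13; deficit = 169/17

Write each e_j = u_j / sqrt(<u_j, u_j>) where u_j is the displayed integer vector. Then <v, e_j> = <v, u_j> / sqrt(<u_j, u_j>), so |<v, e_j>|^2 = <v, u_j>^2 / <u_j, u_j>.
Coefficients: <v, e_1> = -2/sqrt(2), <v, e_2> = -6/sqrt(34).
Square and sum: Σ |<v, e_j>|^2 = 52/17.
Compute ||v||^2 = v·v = 13.
Deficit = 13 − 52/17 = 169/17 ≥ 0, confirming Bessel's inequality. (The deficit equals ||v − Σ <v,e_j> e_j||^2, the squared distance from v to span{e_j}.)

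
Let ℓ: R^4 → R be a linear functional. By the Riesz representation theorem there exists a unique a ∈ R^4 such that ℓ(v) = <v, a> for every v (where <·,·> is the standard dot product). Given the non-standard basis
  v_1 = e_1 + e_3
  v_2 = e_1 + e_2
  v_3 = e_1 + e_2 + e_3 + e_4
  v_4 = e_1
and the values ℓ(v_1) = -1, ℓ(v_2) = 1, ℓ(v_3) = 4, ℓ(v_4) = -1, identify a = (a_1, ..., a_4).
a = (-1, 2, 0, 3)

Write a = (a_1, ..., a_4) in the standard basis. For each basis vector v_i, ℓ(v_i) = <v_i, a> is a linear equation in the a_j's. Collect the n equations into a matrix system V a = ℓ, where row i of V is v_i (expressed in the standard basis). Since V is invertible (lower-triangular with 1s on the diagonal, up to permutation), solve by back-substitution:
  V =
[[1, 0, 1, 0],
 [1, 1, 0, 0],
 [1, 1, 1, 1],
 [1, 0, 0, 0]]
  V a = (-1, 1, 4, -1)
Solving gives a = (-1, 2, 0, 3).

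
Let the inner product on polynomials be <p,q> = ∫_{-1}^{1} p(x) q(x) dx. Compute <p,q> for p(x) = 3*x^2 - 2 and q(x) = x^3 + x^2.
<p,q> = -2/15

Expand the product: p(x)·q(x) = 3*x^5 + 3*x^4 - 2*x^3 - 2*x^2.
∫_{-1}^{1} of each monomial x^k gives [2/(k+1) if k even, 0 if k odd]. Integrating term-by-term (or equivalently evaluating the antiderivative F(x) = x^6/2 + 3*x^5/5 - x^4/2 - 2*x^3/3 at the endpoints):
  F(1) − F(−1) = -1/15 − (1/15) = -2/15.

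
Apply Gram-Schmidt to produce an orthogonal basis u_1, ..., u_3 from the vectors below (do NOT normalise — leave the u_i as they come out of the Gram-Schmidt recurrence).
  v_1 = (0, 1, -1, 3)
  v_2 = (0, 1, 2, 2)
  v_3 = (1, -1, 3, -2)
Orthogonal basis:
  u_1 = (0, 1, -1, 3)
  u_2 = (0, 6/11, 27/11, 7/11)
  u_3 = (1, -20/37, 5/74, 15/74)

Apply the Gram-Schmidt recurrence
  u_1 = v_1
  u_i = v_i − Σ_{j<i} ((v_i · u_j) / (u_j · u_j)) · u_j.

Step by step this gives:
  u_1 = (0, 1, -1, 3)
  u_2 = (0, 6/11, 27/11, 7/11)
  u_3 = (1, -20/37, 5/74, 15/74)

Orthogonality check:
  u_2 · u_1 = 0 (should be 0)
  u_3 · u_1 = 0 (should be 0)
  u_3 · u_2 = 0 (should be 0)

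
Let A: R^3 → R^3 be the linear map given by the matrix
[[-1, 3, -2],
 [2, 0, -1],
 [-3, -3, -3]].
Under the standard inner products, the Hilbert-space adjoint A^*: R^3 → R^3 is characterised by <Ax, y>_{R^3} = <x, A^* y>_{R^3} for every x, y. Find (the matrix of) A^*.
A^* = A^T =
[[-1, 2, -3],
 [3, 0, -3],
 [-2, -1, -3]]

For real matrices with standard dot products, the defining identity <Ax, y> = <x, A^* y> gives (Ax)^T y = x^T (A^*) y, i.e. x^T A^T y = x^T (A^*) y. Since this holds for all x, y, we must have A^* = A^T. Therefore
A^* =
[[-1, 2, -3],
 [3, 0, -3],
 [-2, -1, -3]].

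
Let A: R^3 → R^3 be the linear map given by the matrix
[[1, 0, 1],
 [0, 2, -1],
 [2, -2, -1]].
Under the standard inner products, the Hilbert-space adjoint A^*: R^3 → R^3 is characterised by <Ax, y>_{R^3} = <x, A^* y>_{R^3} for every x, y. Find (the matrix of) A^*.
A^* = A^T =
[[1, 0, 2],
 [0, 2, -2],
 [1, -1, -1]]

For real matrices with standard dot products, the defining identity <Ax, y> = <x, A^* y> gives (Ax)^T y = x^T (A^*) y, i.e. x^T A^T y = x^T (A^*) y. Since this holds for all x, y, we must have A^* = A^T. Therefore
A^* =
[[1, 0, 2],
 [0, 2, -2],
 [1, -1, -1]].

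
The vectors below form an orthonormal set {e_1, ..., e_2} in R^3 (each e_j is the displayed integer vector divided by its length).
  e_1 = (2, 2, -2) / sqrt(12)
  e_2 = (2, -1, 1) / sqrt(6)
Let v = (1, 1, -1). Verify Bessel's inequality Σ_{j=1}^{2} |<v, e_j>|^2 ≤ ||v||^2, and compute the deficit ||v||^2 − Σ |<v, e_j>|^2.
Σ |<v, e_j>|^2 = 3; ||v||^2 = 3; deficit = 0

Write each e_j = u_j / sqrt(<u_j, u_j>) where u_j is the displayed integer vector. Then <v, e_j> = <v, u_j> / sqrt(<u_j, u_j>), so |<v, e_j>|^2 = <v, u_j>^2 / <u_j, u_j>.
Coefficients: <v, e_1> = 6/sqrt(12), <v, e_2> = 0/sqrt(6).
Square and sum: Σ |<v, e_j>|^2 = 3.
Compute ||v||^2 = v·v = 3.
Deficit = 3 − 3 = 0 ≥ 0, confirming Bessel's inequality. (The deficit equals ||v − Σ <v,e_j> e_j||^2, the squared distance from v to span{e_j}.)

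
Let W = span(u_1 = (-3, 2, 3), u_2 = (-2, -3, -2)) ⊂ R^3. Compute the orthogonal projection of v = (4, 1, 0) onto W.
proj_W(v) = (656/169, 217/169, -4/13)

Set up U = [u_1 | ... | u_2] ∈ R^(3×2). The projector onto W = col(U) is P = U (U^T U)^(-1) U^T.
Compute U^T U =
  [22, -6]
  [-6, 17],
and U^T v = (-10, -11).
Solve U^T U · c = U^T v for the coefficients: c = (-118/169, -151/169). The projection is proj_W(v) = U c.
Check: (v - proj_W(v)) · u_1 = 0  (should be 0).
Check: (v - proj_W(v)) · u_2 = 0  (should be 0).
Result: proj_W(v) = (656/169, 217/169, -4/13).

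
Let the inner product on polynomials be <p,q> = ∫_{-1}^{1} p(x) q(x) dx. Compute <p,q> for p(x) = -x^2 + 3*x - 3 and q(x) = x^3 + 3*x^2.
<p,q> = -6

Expand the product: p(x)·q(x) = -x^5 + 6*x^3 - 9*x^2.
∫_{-1}^{1} of each monomial x^k gives [2/(k+1) if k even, 0 if k odd]. Integrating term-by-term (or equivalently evaluating the antiderivative F(x) = -x^6/6 + 3*x^4/2 - 3*x^3 at the endpoints):
  F(1) − F(−1) = -5/3 − (13/3) = -6.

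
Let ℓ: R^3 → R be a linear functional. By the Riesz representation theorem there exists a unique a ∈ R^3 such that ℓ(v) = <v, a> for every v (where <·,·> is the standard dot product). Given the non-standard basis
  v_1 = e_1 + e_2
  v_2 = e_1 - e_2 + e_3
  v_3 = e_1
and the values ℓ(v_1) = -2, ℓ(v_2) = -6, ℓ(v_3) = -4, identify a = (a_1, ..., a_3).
a = (-4, 2, 0)

Write a = (a_1, ..., a_3) in the standard basis. For each basis vector v_i, ℓ(v_i) = <v_i, a> is a linear equation in the a_j's. Collect the n equations into a matrix system V a = ℓ, where row i of V is v_i (expressed in the standard basis). Since V is invertible (lower-triangular with 1s on the diagonal, up to permutation), solve by back-substitution:
  V =
[[1, 1, 0],
 [1, -1, 1],
 [1, 0, 0]]
  V a = (-2, -6, -4)
Solving gives a = (-4, 2, 0).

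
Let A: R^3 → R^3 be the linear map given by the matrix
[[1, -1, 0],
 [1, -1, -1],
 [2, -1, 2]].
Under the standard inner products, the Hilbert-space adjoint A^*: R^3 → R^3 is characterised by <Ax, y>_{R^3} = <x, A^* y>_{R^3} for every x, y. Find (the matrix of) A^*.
A^* = A^T =
[[1, 1, 2],
 [-1, -1, -1],
 [0, -1, 2]]

For real matrices with standard dot products, the defining identity <Ax, y> = <x, A^* y> gives (Ax)^T y = x^T (A^*) y, i.e. x^T A^T y = x^T (A^*) y. Since this holds for all x, y, we must have A^* = A^T. Therefore
A^* =
[[1, 1, 2],
 [-1, -1, -1],
 [0, -1, 2]].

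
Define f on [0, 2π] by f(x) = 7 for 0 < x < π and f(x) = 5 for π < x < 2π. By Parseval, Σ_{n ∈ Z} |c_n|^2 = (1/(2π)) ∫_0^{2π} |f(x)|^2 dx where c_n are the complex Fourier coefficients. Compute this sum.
Σ |c_n|^2 = 37

Parseval equates the L^2 energy of f (normalised by 1/(2π)) with the ℓ^2 sum of its Fourier coefficients: (1/(2π)) ∫_0^{2π} |f|^2 = Σ |c_n|^2.
Compute the left side: (1/(2π)) [∫_0^π 7^2 dx + ∫_π^{2π} 5^2 dx] = (1/(2π)) · (49π + 25π) = (49 + 25)/2 = 37.
So Σ_{n ∈ Z} |c_n|^2 = 37.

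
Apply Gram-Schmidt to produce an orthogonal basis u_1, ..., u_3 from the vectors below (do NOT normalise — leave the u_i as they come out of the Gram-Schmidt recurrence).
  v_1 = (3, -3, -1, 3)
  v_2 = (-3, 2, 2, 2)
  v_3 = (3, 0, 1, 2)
Orthogonal basis:
  u_1 = (3, -3, -1, 3)
  u_2 = (-51/28, 23/28, 45/28, 89/28)
  u_3 = (828/467, 643/467, 588/467, 11/467)

Apply the Gram-Schmidt recurrence
  u_1 = v_1
  u_i = v_i − Σ_{j<i} ((v_i · u_j) / (u_j · u_j)) · u_j.

Step by step this gives:
  u_1 = (3, -3, -1, 3)
  u_2 = (-51/28, 23/28, 45/28, 89/28)
  u_3 = (828/467, 643/467, 588/467, 11/467)

Orthogonality check:
  u_2 · u_1 = 0 (should be 0)
  u_3 · u_1 = 0 (should be 0)
  u_3 · u_2 = 0 (should be 0)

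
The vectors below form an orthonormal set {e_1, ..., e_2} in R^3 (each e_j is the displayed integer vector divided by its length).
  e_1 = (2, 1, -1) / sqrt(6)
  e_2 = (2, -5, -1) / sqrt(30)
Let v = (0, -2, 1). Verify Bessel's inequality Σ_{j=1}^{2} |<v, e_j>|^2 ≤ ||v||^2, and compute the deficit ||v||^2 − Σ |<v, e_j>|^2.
Σ |<v, e_j>|^2 = 21/5; ||v||^2 = 5; deficit = 4/5

Write each e_j = u_j / sqrt(<u_j, u_j>) where u_j is the displayed integer vector. Then <v, e_j> = <v, u_j> / sqrt(<u_j, u_j>), so |<v, e_j>|^2 = <v, u_j>^2 / <u_j, u_j>.
Coefficients: <v, e_1> = -3/sqrt(6), <v, e_2> = 9/sqrt(30).
Square and sum: Σ |<v, e_j>|^2 = 21/5.
Compute ||v||^2 = v·v = 5.
Deficit = 5 − 21/5 = 4/5 ≥ 0, confirming Bessel's inequality. (The deficit equals ||v − Σ <v,e_j> e_j||^2, the squared distance from v to span{e_j}.)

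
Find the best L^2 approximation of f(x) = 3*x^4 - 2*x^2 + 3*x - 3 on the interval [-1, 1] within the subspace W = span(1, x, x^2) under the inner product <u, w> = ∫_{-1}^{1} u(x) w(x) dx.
g(x) = 4*x^2/7 + 3*x - 114/35

The best approximation g ∈ W is the orthogonal projection of f onto W. Writing g = a_0 + a_1 x + a_2 x^2, the coefficients solve the normal equations G · a = b where
  G_{ij} = <φ_i, φ_j> and b_i = <f, φ_i>, with φ_0 = 1, φ_1 = x, φ_2 = x^2.
G =
  [2, 0, 2/3]
  [0, 2/3, 0]
  [2/3, 0, 2/5],
b = (-92/15, 2, -68/35).
Solving gives a_0 = -114/35, a_1 = 3, a_2 = 4/7, so
  g(x) = 4*x^2/7 + 3*x - 114/35.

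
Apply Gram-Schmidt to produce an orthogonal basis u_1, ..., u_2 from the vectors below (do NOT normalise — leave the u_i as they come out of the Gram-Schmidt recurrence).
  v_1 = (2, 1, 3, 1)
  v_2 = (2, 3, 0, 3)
Orthogonal basis:
  u_1 = (2, 1, 3, 1)
  u_2 = (2/3, 7/3, -2, 7/3)

Apply the Gram-Schmidt recurrence
  u_1 = v_1
  u_i = v_i − Σ_{j<i} ((v_i · u_j) / (u_j · u_j)) · u_j.

Step by step this gives:
  u_1 = (2, 1, 3, 1)
  u_2 = (2/3, 7/3, -2, 7/3)

Orthogonality check:
  u_2 · u_1 = 0 (should be 0)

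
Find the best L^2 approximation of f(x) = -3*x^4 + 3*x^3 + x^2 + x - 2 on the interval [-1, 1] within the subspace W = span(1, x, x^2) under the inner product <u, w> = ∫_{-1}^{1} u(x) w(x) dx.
g(x) = -11*x^2/7 + 14*x/5 - 61/35

The best approximation g ∈ W is the orthogonal projection of f onto W. Writing g = a_0 + a_1 x + a_2 x^2, the coefficients solve the normal equations G · a = b where
  G_{ij} = <φ_i, φ_j> and b_i = <f, φ_i>, with φ_0 = 1, φ_1 = x, φ_2 = x^2.
G =
  [2, 0, 2/3]
  [0, 2/3, 0]
  [2/3, 0, 2/5],
b = (-68/15, 28/15, -188/105).
Solving gives a_0 = -61/35, a_1 = 14/5, a_2 = -11/7, so
  g(x) = -11*x^2/7 + 14*x/5 - 61/35.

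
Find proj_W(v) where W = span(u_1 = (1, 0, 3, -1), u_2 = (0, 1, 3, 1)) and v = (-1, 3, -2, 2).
proj_W(v) = (-91/57, 61/57, -30/19, 8/3)

Set up U = [u_1 | ... | u_2] ∈ R^(4×2). The projector onto W = col(U) is P = U (U^T U)^(-1) U^T.
Compute U^T U =
  [11, 8]
  [8, 11],
and U^T v = (-9, -1).
Solve U^T U · c = U^T v for the coefficients: c = (-91/57, 61/57). The projection is proj_W(v) = U c.
Check: (v - proj_W(v)) · u_1 = 0  (should be 0).
Check: (v - proj_W(v)) · u_2 = 0  (should be 0).
Result: proj_W(v) = (-91/57, 61/57, -30/19, 8/3).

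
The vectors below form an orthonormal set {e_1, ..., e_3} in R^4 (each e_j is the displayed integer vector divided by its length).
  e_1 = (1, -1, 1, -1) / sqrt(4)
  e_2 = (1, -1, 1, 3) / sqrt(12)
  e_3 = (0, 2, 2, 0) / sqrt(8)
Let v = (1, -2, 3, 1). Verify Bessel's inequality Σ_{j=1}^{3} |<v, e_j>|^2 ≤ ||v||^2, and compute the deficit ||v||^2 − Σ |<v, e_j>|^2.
Σ |<v, e_j>|^2 = 27/2; ||v||^2 = 15; deficit = 3/2

Write each e_j = u_j / sqrt(<u_j, u_j>) where u_j is the displayed integer vector. Then <v, e_j> = <v, u_j> / sqrt(<u_j, u_j>), so |<v, e_j>|^2 = <v, u_j>^2 / <u_j, u_j>.
Coefficients: <v, e_1> = 5/sqrt(4), <v, e_2> = 9/sqrt(12), <v, e_3> = 2/sqrt(8).
Square and sum: Σ |<v, e_j>|^2 = 27/2.
Compute ||v||^2 = v·v = 15.
Deficit = 15 − 27/2 = 3/2 ≥ 0, confirming Bessel's inequality. (The deficit equals ||v − Σ <v,e_j> e_j||^2, the squared distance from v to span{e_j}.)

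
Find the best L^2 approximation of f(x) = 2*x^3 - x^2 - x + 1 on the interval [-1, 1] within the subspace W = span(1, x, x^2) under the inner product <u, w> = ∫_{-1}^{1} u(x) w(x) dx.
g(x) = -x^2 + x/5 + 1

The best approximation g ∈ W is the orthogonal projection of f onto W. Writing g = a_0 + a_1 x + a_2 x^2, the coefficients solve the normal equations G · a = b where
  G_{ij} = <φ_i, φ_j> and b_i = <f, φ_i>, with φ_0 = 1, φ_1 = x, φ_2 = x^2.
G =
  [2, 0, 2/3]
  [0, 2/3, 0]
  [2/3, 0, 2/5],
b = (4/3, 2/15, 4/15).
Solving gives a_0 = 1, a_1 = 1/5, a_2 = -1, so
  g(x) = -x^2 + x/5 + 1.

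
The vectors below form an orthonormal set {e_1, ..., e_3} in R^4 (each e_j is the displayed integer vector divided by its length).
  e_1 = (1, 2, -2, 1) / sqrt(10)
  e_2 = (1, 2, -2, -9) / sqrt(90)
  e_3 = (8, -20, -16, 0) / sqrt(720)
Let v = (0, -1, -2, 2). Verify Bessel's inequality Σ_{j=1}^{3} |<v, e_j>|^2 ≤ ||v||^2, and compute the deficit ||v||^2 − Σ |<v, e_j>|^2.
Σ |<v, e_j>|^2 = 41/5; ||v||^2 = 9; deficit = 4/5

Write each e_j = u_j / sqrt(<u_j, u_j>) where u_j is the displayed integer vector. Then <v, e_j> = <v, u_j> / sqrt(<u_j, u_j>), so |<v, e_j>|^2 = <v, u_j>^2 / <u_j, u_j>.
Coefficients: <v, e_1> = 4/sqrt(10), <v, e_2> = -16/sqrt(90), <v, e_3> = 52/sqrt(720).
Square and sum: Σ |<v, e_j>|^2 = 41/5.
Compute ||v||^2 = v·v = 9.
Deficit = 9 − 41/5 = 4/5 ≥ 0, confirming Bessel's inequality. (The deficit equals ||v − Σ <v,e_j> e_j||^2, the squared distance from v to span{e_j}.)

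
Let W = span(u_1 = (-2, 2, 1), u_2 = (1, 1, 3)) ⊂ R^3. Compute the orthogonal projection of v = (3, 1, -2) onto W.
proj_W(v) = (4/3, -4/3, -2/3)

Set up U = [u_1 | ... | u_2] ∈ R^(3×2). The projector onto W = col(U) is P = U (U^T U)^(-1) U^T.
Compute U^T U =
  [9, 3]
  [3, 11],
and U^T v = (-6, -2).
Solve U^T U · c = U^T v for the coefficients: c = (-2/3, 0). The projection is proj_W(v) = U c.
Check: (v - proj_W(v)) · u_1 = 0  (should be 0).
Check: (v - proj_W(v)) · u_2 = 0  (should be 0).
Result: proj_W(v) = (4/3, -4/3, -2/3).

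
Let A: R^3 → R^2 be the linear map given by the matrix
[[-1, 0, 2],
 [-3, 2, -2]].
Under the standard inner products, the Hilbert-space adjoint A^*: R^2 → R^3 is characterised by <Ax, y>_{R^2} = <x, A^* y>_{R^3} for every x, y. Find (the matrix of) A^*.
A^* = A^T =
[[-1, -3],
 [0, 2],
 [2, -2]]

For real matrices with standard dot products, the defining identity <Ax, y> = <x, A^* y> gives (Ax)^T y = x^T (A^*) y, i.e. x^T A^T y = x^T (A^*) y. Since this holds for all x, y, we must have A^* = A^T. Therefore
A^* =
[[-1, -3],
 [0, 2],
 [2, -2]].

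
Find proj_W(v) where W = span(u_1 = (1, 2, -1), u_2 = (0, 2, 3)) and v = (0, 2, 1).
proj_W(v) = (32/77, 142/77, 85/77)

Set up U = [u_1 | ... | u_2] ∈ R^(3×2). The projector onto W = col(U) is P = U (U^T U)^(-1) U^T.
Compute U^T U =
  [6, 1]
  [1, 13],
and U^T v = (3, 7).
Solve U^T U · c = U^T v for the coefficients: c = (32/77, 39/77). The projection is proj_W(v) = U c.
Check: (v - proj_W(v)) · u_1 = 0  (should be 0).
Check: (v - proj_W(v)) · u_2 = 0  (should be 0).
Result: proj_W(v) = (32/77, 142/77, 85/77).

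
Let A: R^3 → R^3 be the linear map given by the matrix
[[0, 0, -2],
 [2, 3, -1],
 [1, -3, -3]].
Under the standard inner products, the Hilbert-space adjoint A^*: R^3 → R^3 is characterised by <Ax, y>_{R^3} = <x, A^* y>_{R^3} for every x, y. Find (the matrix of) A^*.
A^* = A^T =
[[0, 2, 1],
 [0, 3, -3],
 [-2, -1, -3]]

For real matrices with standard dot products, the defining identity <Ax, y> = <x, A^* y> gives (Ax)^T y = x^T (A^*) y, i.e. x^T A^T y = x^T (A^*) y. Since this holds for all x, y, we must have A^* = A^T. Therefore
A^* =
[[0, 2, 1],
 [0, 3, -3],
 [-2, -1, -3]].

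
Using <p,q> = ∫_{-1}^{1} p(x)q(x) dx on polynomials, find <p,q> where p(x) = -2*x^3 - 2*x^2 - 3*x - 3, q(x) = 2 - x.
<p,q> = -178/15

Expand the product: p(x)·q(x) = 2*x^4 - 2*x^3 - x^2 - 3*x - 6.
∫_{-1}^{1} of each monomial x^k gives [2/(k+1) if k even, 0 if k odd]. Integrating term-by-term (or equivalently evaluating the antiderivative F(x) = 2*x^5/5 - x^4/2 - x^3/3 - 3*x^2/2 - 6*x at the endpoints):
  F(1) − F(−1) = -119/15 − (59/15) = -178/15.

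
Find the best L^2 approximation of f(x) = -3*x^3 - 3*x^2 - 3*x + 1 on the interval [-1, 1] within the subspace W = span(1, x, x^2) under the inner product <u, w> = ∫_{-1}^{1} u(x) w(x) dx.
g(x) = -3*x^2 - 24*x/5 + 1

The best approximation g ∈ W is the orthogonal projection of f onto W. Writing g = a_0 + a_1 x + a_2 x^2, the coefficients solve the normal equations G · a = b where
  G_{ij} = <φ_i, φ_j> and b_i = <f, φ_i>, with φ_0 = 1, φ_1 = x, φ_2 = x^2.
G =
  [2, 0, 2/3]
  [0, 2/3, 0]
  [2/3, 0, 2/5],
b = (0, -16/5, -8/15).
Solving gives a_0 = 1, a_1 = -24/5, a_2 = -3, so
  g(x) = -3*x^2 - 24*x/5 + 1.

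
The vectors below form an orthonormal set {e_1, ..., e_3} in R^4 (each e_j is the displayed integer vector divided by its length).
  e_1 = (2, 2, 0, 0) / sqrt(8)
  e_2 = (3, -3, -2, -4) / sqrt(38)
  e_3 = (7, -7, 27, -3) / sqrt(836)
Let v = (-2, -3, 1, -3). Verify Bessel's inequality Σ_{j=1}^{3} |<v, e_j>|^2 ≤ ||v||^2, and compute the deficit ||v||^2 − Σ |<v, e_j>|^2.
Σ |<v, e_j>|^2 = 843/44; ||v||^2 = 23; deficit = 169/44

Write each e_j = u_j / sqrt(<u_j, u_j>) where u_j is the displayed integer vector. Then <v, e_j> = <v, u_j> / sqrt(<u_j, u_j>), so |<v, e_j>|^2 = <v, u_j>^2 / <u_j, u_j>.
Coefficients: <v, e_1> = -10/sqrt(8), <v, e_2> = 13/sqrt(38), <v, e_3> = 43/sqrt(836).
Square and sum: Σ |<v, e_j>|^2 = 843/44.
Compute ||v||^2 = v·v = 23.
Deficit = 23 − 843/44 = 169/44 ≥ 0, confirming Bessel's inequality. (The deficit equals ||v − Σ <v,e_j> e_j||^2, the squared distance from v to span{e_j}.)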